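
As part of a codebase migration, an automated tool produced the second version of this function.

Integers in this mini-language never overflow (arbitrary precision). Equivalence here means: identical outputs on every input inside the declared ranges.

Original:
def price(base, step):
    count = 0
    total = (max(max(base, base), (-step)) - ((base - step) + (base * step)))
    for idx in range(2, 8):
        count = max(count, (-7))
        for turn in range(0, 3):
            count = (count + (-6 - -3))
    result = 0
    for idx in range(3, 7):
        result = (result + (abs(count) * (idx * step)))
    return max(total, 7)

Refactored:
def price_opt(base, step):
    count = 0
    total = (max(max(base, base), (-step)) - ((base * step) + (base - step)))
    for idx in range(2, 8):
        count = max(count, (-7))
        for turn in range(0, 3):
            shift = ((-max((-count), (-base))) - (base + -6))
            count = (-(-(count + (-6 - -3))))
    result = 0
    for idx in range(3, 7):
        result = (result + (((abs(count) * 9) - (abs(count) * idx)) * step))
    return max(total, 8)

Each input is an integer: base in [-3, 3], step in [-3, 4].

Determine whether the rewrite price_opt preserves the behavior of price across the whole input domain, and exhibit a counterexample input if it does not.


Input base=-3, step=-3: 7 from price versus 8 from price_opt.
verdict: not equivalent; witness: base=-3, step=-3


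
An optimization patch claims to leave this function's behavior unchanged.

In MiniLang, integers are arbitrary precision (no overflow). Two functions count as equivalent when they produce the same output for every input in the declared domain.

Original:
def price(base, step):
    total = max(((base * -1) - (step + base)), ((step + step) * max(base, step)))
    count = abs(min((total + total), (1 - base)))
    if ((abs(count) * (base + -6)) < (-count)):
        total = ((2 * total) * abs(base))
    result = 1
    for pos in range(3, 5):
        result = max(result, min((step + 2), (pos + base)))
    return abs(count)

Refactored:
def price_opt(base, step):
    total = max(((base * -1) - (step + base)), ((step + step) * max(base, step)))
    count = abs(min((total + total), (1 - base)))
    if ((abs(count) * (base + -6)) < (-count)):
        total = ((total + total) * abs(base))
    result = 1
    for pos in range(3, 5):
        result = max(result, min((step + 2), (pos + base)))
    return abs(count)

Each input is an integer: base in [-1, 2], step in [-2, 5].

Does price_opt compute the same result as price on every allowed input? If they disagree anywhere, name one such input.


The two are interchangeable: constant usage differs; also arithmetic usage differs, and every declared input agrees.
Spot check at base=1, step=1 — price: total=2, then count=0, then ((abs(count) * (base + -6)) < (-count)) is false, then result=1, then (pos=3), then result=3, then (pos=4), then result=3, then returns 0. price_opt: total=2, then count=0, then ((abs(count) * (base + -6)) < (-count)) is false, then result=1, then (pos=3), then result=3, then (pos=4), then result=3, then returns 0. Both give 0.
An exhaustive pass over the 32 declared inputs shows identical outputs.
verdict: equivalent


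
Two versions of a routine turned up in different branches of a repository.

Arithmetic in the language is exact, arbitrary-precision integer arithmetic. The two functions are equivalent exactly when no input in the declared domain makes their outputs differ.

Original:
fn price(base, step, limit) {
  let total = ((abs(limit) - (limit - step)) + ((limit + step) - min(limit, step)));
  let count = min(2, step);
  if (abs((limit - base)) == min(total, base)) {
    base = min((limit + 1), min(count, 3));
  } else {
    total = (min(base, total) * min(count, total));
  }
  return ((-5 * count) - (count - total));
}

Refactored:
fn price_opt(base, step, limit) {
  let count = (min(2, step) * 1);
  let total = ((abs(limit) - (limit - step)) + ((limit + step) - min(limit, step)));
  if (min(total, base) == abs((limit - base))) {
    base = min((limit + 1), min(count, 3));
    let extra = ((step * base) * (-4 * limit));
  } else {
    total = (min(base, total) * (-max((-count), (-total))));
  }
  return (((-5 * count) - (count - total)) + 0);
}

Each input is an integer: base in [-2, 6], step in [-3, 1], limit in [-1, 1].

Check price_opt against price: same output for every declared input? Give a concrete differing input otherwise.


Behavior is preserved: although local variable names differ; statement counts differ; arithmetic usage differs; min/max/abs usage differs; constant usage differs, the outputs never diverge.
As a probe, take base=-2, step=-1, limit=-1: price runs total becomes 0; next count becomes -1; next (abs((limit - base)) == min(total, base)) evaluates to false; next total becomes 2; next final value 8; price_opt runs count becomes -1; next total becomes 0; next (min(total, base) == abs((limit - base))) evaluates to false; next total becomes 2; next final value 8; both end at 8.
Every one of the 135 inputs gives matching results.
verdict: equivalent


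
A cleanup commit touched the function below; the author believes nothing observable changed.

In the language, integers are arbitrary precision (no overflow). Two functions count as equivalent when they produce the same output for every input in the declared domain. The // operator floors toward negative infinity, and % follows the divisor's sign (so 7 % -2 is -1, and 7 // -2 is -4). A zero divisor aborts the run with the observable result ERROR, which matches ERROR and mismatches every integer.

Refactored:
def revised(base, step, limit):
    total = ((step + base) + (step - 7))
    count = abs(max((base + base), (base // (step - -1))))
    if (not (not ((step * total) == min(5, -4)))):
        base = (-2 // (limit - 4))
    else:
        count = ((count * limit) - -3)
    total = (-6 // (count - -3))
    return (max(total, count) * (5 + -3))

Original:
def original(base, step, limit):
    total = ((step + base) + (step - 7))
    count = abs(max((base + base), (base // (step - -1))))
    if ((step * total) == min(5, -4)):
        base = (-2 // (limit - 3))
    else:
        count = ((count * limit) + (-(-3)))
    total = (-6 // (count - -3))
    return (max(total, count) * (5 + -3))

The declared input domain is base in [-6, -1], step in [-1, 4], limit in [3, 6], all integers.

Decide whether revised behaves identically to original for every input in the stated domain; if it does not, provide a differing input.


Evaluate both at base=-2, step=4, limit=3.
original: total=-1, then count=1, then ((step * total) == min(5, -4)) is true, then a zero divisor aborts: ERROR
revised: total=-1, then count=1, then (not (not ((step * total) == min(5, -4)))) is true, then base=2, then total=-2, then returns 2
ERROR vs 2 — the two versions disagree here.
verdict: not equivalent; witness: base=-2, step=4, limit=3


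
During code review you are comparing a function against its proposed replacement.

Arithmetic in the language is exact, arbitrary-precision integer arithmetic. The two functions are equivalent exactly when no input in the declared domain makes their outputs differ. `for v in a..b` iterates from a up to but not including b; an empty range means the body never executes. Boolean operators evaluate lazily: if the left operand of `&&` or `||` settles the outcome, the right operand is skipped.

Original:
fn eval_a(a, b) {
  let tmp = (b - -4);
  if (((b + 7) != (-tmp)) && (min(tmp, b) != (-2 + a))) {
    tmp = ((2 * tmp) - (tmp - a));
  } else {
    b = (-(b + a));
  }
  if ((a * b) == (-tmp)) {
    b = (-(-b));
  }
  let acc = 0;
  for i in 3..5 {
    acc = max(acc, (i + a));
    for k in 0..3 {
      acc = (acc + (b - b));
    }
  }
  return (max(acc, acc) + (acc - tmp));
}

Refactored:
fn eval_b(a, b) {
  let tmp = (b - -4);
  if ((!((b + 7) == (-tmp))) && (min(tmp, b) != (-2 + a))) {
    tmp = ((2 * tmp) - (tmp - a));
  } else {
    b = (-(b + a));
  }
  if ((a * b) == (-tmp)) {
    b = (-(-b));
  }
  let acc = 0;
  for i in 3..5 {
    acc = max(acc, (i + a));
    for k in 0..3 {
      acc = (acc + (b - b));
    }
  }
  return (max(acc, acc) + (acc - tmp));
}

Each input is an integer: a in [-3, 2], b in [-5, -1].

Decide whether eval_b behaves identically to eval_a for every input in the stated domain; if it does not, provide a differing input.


The two are interchangeable: boolean connective usage differs; and comparison usage differs, and every declared input agrees.
One worked example (a=-3, b=-1) — eval_a: tmp := 3 | (((b + 7) != (-tmp)) && (min(tmp, b) != (-2 + a))): true | tmp := 0 | ((a * b) == (-tmp)): false | acc := 0 | iter i=3: | acc := 0 | iter k=0: | acc := 0 | iter k=1: | acc := 0 | iter k=2: | acc := 0 | iter i=4: | acc := 1 | iter k=0: | acc := 1 | iter k=1: | acc := 1 | iter k=2: | acc := 1 | result 2; eval_b: tmp := 3 | ((!((b + 7) == (-tmp))) && (min(tmp, b) != (-2 + a))): true | tmp := 0 | ((a * b) == (-tmp)): false | acc := 0 | iter i=3: | acc := 0 | iter k=0: | acc := 0 | iter k=1: | acc := 0 | iter k=2: | acc := 0 | iter i=4: | acc := 1 | iter k=0: | acc := 1 | iter k=1: | acc := 1 | iter k=2: | acc := 1 | result 2; agreement on 2.
Across all 30 domain points the two functions coincide.
verdict: equivalent


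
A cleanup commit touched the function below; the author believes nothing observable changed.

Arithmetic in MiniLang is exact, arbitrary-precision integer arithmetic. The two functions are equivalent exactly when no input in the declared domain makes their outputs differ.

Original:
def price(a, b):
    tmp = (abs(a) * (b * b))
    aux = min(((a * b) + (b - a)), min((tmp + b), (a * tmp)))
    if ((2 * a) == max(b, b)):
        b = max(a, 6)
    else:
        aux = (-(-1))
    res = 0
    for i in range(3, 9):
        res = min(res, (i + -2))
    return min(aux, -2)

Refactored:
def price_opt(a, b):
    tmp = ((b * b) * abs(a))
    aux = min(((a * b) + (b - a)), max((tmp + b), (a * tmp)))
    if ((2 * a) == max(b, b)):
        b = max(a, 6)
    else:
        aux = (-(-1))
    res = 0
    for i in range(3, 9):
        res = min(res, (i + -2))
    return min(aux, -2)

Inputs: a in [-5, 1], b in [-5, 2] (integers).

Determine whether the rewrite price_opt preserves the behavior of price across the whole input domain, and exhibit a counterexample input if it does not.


The rewrite breaks on a=-2, b=-4, where the results are -64 and -2.
price: tmp := 32 | aux := -64 | ((2 * a) == max(b, b)): true | b := 6 | res := 0 | iter i=3: | res := 0 | iter i=4: | res := 0 | iter i=5: | res := 0 | iter i=6: | res := 0 | iter i=7: | res := 0 | iter i=8: | res := 0 | result -64
price_opt: tmp := 32 | aux := 6 | ((2 * a) == max(b, b)): true | b := 6 | res := 0 | iter i=3: | res := 0 | iter i=4: | res := 0 | iter i=5: | res := 0 | iter i=6: | res := 0 | iter i=7: | res := 0 | iter i=8: | res := 0 | result -2
verdict: not equivalent; witness: a=-2, b=-4


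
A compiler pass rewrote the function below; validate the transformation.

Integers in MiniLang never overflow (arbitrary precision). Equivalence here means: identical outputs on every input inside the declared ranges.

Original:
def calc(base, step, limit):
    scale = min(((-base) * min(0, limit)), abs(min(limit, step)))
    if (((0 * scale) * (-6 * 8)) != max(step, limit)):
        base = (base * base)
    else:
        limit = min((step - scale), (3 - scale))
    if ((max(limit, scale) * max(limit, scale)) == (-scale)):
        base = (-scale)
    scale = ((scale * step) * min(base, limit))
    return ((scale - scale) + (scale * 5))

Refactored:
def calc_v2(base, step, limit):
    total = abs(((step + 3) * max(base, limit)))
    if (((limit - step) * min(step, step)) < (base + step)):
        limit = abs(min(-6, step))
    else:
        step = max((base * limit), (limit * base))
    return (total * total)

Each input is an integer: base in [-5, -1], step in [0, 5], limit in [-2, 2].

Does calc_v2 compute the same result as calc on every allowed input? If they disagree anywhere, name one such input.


There is a counterexample at base=-5, step=0, limit=-2: 0 on one side, 36 on the other.
calc: scale becomes -10; next (((0 * scale) * (-6 * 8)) != max(step, limit)) evaluates to false; next limit becomes 10; next ((max(limit, scale) * max(limit, scale)) == (-scale)) evaluates to false; next scale becomes 0; next final value 0
calc_v2: total becomes 6; next (((limit - step) * min(step, step)) < (base + step)) evaluates to false; next step becomes 10; next final value 36
verdict: not equivalent; witness: base=-5, step=0, limit=-2


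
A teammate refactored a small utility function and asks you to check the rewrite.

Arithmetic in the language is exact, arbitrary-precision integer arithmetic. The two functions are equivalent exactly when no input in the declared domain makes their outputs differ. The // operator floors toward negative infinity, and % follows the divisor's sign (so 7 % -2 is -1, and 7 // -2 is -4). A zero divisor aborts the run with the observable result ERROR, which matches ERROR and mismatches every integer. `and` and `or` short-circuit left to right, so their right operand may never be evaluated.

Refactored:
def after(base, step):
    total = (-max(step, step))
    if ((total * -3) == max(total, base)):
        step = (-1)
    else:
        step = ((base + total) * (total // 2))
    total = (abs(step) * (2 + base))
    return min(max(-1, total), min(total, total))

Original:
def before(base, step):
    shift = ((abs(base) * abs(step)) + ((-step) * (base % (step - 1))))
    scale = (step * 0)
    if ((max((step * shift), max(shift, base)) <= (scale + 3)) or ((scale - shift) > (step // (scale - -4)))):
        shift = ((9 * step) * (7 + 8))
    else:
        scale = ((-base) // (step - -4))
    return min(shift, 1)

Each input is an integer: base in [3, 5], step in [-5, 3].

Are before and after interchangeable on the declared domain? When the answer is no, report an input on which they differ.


On input base=3, step=-5, before returns -675 while after returns 80.
verdict: not equivalent; witness: base=3, step=-5


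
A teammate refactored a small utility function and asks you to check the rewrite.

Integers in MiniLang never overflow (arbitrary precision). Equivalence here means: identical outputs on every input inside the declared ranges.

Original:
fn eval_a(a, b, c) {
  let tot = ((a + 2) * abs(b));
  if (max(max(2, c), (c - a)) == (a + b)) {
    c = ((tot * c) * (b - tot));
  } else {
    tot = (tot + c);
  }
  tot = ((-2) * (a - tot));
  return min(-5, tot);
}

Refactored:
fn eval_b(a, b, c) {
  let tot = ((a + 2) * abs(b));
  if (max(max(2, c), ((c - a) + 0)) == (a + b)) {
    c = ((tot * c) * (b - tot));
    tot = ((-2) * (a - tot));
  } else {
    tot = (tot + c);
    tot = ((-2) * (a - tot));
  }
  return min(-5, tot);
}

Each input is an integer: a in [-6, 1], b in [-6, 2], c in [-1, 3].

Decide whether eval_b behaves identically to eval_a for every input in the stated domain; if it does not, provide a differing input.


Comparing the listings, the differences include: statement counts differ, plus arithmetic usage differs, plus constant usage differs.
One worked example (a=-6, b=-3, c=2) — eval_a: tot becomes -12; next (max(max(2, c), (c - a)) == (a + b)) evaluates to false; next tot becomes -10; next tot becomes -8; next final value -8; eval_b: tot becomes -12; next (max(max(2, c), ((c - a) + 0)) == (a + b)) evaluates to false; next tot becomes -10; next tot becomes -8; next final value -8; agreement on -8.
An exhaustive pass over the 360 declared inputs shows identical outputs.
verdict: equivalent


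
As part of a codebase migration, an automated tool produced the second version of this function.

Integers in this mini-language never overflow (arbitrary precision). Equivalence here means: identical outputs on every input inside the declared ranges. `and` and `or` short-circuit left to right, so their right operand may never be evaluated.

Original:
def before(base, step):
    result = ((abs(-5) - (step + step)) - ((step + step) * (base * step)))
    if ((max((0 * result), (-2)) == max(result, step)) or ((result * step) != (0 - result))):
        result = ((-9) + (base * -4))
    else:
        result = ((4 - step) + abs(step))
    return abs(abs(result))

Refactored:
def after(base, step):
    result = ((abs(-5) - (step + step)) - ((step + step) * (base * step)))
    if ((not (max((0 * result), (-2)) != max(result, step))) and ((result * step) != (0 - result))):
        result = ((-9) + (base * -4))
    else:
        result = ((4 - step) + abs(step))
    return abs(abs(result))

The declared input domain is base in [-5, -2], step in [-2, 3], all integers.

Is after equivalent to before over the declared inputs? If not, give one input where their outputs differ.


Consider the input base=-5, step=-2.
before: result=49, then ((max((0 * result), (-2)) == max(result, step)) or ((result * step) != (0 - result))) is true, then result=11, then returns 11
after: result=49, then ((not (max((0 * result), (-2)) != max(result, step))) and ((result * step) != (0 - result))) is false, then result=8, then returns 8
11 vs 8 — the two versions disagree here.
verdict: not equivalent; witness: base=-5, step=-2


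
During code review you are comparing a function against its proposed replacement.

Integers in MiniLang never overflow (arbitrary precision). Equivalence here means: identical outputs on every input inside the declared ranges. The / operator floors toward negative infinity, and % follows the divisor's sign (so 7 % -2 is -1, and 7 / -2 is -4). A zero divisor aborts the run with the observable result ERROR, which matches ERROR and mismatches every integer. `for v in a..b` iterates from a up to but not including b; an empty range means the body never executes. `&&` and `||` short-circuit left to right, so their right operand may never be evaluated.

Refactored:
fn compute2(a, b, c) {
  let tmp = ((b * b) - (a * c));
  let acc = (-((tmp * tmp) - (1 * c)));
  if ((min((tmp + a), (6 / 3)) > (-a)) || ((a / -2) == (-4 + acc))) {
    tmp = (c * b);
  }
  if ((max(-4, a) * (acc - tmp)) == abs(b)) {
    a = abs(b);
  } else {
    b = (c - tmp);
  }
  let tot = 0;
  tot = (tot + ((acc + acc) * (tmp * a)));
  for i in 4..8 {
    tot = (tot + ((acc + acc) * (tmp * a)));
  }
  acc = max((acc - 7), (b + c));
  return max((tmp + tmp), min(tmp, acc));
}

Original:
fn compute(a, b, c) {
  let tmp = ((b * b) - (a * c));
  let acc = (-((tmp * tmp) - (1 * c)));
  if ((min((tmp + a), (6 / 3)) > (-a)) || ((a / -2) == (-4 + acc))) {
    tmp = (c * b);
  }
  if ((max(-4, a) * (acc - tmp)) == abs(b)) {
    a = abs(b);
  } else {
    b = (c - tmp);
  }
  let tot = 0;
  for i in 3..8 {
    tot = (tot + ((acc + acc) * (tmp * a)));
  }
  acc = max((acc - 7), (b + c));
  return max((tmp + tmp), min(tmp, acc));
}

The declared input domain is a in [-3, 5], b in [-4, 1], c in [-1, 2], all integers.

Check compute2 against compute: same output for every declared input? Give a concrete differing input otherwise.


The two versions differ — the changes include loop structure differs; and statement counts differ; and arithmetic usage differs.
As a probe, take a=2, b=-1, c=0: compute runs tmp := 1 | acc := -1 | ((min((tmp + a), (6 / 3)) > (-a)) || ((a / -2) == (-4 + acc))): true | tmp := 0 | ((max(-4, a) * (acc - tmp)) == abs(b)): false | b := 0 | tot := 0 | iter i=3: | tot := 0 | iter i=4: | tot := 0 | iter i=5: | tot := 0 | iter i=6: | tot := 0 | iter i=7: | tot := 0 | acc := 0 | result 0; compute2 runs tmp := 1 | acc := -1 | ((min((tmp + a), (6 / 3)) > (-a)) || ((a / -2) == (-4 + acc))): true | tmp := 0 | ((max(-4, a) * (acc - tmp)) == abs(b)): false | b := 0 | tot := 0 | tot := 0 | iter i=4: | tot := 0 | iter i=5: | tot := 0 | iter i=6: | tot := 0 | iter i=7: | tot := 0 | acc := 0 | result 0; both end at 0.
Checked all 216 inputs in the declared domain: the outputs agree on every one.
verdict: equivalent


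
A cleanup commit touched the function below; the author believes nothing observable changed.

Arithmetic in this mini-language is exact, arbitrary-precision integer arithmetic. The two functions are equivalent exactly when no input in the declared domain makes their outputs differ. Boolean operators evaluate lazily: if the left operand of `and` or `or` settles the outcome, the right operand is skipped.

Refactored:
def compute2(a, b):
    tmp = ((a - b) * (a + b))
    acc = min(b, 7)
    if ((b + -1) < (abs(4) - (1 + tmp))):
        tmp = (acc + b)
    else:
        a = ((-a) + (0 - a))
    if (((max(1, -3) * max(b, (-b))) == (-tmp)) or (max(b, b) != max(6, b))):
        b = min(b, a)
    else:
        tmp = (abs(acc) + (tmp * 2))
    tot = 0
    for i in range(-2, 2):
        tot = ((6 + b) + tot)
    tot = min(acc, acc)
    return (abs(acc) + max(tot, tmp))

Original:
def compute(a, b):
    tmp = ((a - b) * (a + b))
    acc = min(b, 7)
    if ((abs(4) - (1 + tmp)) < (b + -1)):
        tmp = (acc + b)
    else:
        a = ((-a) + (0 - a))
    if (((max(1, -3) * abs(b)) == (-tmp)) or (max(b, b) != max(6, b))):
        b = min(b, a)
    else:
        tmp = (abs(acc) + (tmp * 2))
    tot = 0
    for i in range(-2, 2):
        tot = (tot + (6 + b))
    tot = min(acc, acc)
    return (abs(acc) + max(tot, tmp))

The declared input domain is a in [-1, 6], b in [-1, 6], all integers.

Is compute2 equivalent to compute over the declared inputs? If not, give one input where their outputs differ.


These are not equivalent — on a=-1, b=-1 the outputs split (1 vs 0).
compute: tmp := 0 | acc := -1 | ((abs(4) - (1 + tmp)) < (b + -1)): false | a := 2 | (((max(1, -3) * abs(b)) == (-tmp)) or (max(b, b) != max(6, b))): true | b := -1 | tot := 0 | iter i=-2: | tot := 5 | iter i=-1: | tot := 10 | iter i=0: | tot := 15 | iter i=1: | tot := 20 | tot := -1 | result 1
compute2: tmp := 0 | acc := -1 | ((b + -1) < (abs(4) - (1 + tmp))): true | tmp := -2 | (((max(1, -3) * max(b, (-b))) == (-tmp)) or (max(b, b) != max(6, b))): true | b := -1 | tot := 0 | iter i=-2: | tot := 5 | iter i=-1: | tot := 10 | iter i=0: | tot := 15 | iter i=1: | tot := 20 | tot := -1 | result 0
verdict: not equivalent; witness: a=-1, b=-1


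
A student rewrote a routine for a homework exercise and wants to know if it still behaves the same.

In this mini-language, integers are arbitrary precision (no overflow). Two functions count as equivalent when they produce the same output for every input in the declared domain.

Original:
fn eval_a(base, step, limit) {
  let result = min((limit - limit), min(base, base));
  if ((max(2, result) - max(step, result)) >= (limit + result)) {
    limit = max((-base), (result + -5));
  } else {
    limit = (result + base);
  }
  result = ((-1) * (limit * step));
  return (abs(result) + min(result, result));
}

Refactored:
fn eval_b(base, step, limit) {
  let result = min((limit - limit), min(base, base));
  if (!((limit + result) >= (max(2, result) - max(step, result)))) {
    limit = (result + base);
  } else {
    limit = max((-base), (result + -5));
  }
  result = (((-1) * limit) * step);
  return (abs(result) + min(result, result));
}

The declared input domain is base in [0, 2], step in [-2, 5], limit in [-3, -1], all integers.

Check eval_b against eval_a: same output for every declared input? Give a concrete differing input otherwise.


Run the pair on base=1, step=-2, limit=-3.
eval_a: result := 0 | ((max(2, result) - max(step, result)) >= (limit + result)): true | limit := -1 | result := -2 | result 0
eval_b: result := 0 | (!((limit + result) >= (max(2, result) - max(step, result)))): true | limit := 1 | result := 2 | result 4
0 != 4, so the rewrite changes behavior.
verdict: not equivalent; witness: base=1, step=-2, limit=-3


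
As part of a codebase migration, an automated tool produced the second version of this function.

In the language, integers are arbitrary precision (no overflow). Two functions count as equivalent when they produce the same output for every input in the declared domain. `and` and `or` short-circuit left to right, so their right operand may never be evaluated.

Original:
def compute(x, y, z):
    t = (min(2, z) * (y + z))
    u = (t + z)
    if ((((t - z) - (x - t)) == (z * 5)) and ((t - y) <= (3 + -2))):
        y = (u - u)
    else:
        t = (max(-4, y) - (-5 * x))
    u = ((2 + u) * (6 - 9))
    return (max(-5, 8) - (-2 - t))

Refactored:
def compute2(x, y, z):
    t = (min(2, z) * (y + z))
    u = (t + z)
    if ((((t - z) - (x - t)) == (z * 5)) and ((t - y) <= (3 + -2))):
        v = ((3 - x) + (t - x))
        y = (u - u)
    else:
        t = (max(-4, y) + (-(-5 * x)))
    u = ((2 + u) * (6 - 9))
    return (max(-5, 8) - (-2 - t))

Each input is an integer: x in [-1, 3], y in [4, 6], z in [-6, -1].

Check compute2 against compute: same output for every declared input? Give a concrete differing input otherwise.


The two are interchangeable: statement counts differ; and constant usage differs; and local variable names differ; and arithmetic usage differs, and every declared input agrees.
Spot check at x=2, y=4, z=-4 — compute: t = 0; u = -4; ((((t - z) - (x - t)) == (z * 5)) and ((t - y) <= (3 + -2))) -> false; t = 14; u = 6; return 24. compute2: t = 0; u = -4; ((((t - z) - (x - t)) == (z * 5)) and ((t - y) <= (3 + -2))) -> false; t = 14; u = 6; return 24. Both give 24.
An exhaustive pass over the 90 declared inputs shows identical outputs.
verdict: equivalent


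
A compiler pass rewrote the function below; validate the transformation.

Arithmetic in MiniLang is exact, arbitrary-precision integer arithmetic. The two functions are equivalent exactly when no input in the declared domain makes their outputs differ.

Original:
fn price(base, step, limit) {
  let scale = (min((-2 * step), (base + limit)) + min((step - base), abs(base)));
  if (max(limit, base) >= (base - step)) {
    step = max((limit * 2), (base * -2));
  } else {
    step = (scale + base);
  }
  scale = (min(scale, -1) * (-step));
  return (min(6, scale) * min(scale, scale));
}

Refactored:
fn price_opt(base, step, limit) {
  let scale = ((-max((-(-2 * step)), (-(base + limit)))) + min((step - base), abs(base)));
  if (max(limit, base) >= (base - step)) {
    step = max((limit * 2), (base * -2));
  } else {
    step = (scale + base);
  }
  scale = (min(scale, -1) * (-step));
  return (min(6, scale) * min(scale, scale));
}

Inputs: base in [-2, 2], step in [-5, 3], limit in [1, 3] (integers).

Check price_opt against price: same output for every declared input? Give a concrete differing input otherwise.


Changes here: min/max/abs usage differs; the full 135-point sweep finds no disagreement.
verdict: equivalent


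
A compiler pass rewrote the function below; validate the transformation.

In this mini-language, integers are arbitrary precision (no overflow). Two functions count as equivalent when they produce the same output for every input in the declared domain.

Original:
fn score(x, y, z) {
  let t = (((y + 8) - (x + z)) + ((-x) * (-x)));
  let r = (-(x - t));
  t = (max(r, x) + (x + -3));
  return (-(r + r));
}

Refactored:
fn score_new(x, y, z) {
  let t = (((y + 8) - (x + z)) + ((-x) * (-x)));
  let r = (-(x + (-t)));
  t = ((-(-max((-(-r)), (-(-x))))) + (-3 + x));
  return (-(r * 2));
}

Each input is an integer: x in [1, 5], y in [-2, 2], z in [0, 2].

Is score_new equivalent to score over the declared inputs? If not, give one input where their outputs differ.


The two are interchangeable: arithmetic usage differs; and constant usage differs, and every declared input agrees.
As a probe, take x=2, y=-2, z=1: score runs t=7, then r=5, then t=4, then returns -10; score_new runs t=7, then r=5, then t=4, then returns -10; both end at -10.
Every one of the 75 inputs gives matching results.
verdict: equivalent


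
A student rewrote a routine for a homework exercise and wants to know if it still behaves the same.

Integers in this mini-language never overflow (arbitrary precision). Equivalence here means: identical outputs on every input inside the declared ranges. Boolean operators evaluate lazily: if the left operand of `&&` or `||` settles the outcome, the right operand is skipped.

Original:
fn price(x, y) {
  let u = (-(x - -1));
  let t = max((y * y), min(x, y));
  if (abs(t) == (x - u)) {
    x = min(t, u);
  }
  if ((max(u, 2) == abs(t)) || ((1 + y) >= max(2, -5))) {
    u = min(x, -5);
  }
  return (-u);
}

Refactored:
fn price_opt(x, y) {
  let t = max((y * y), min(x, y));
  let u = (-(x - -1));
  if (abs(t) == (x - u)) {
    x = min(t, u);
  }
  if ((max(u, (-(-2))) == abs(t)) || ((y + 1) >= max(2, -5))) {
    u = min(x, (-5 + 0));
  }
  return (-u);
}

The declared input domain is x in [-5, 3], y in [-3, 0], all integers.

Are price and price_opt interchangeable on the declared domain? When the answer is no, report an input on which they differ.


Reading the diff, among the changes: constant usage differs, plus arithmetic usage differs.
Spot check at x=-2, y=-3 — price: u becomes 1; next t becomes 9; next (abs(t) == (x - u)) evaluates to false; next ((max(u, 2) == abs(t)) || ((1 + y) >= max(2, -5))) evaluates to false; next final value -1. price_opt: t becomes 9; next u becomes 1; next (abs(t) == (x - u)) evaluates to false; next ((max(u, (-(-2))) == abs(t)) || ((y + 1) >= max(2, -5))) evaluates to false; next final value -1. Both give -1.
Across all 36 domain points the two functions coincide.
verdict: equivalent


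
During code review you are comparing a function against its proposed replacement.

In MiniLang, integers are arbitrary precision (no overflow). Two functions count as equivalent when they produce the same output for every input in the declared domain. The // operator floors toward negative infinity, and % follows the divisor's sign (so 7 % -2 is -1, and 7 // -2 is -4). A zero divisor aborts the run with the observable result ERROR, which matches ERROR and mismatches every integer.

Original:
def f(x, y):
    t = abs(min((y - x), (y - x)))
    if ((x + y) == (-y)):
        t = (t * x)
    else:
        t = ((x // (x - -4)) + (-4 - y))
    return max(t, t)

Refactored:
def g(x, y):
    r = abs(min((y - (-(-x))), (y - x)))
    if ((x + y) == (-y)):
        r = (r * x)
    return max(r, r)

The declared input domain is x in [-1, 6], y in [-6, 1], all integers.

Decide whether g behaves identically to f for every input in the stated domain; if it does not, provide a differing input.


These are not equivalent — on x=-1, y=-6 the outputs split (1 vs 5).
f: t=5, then ((x + y) == (-y)) is false, then t=1, then returns 1
g: r=5, then ((x + y) == (-y)) is false, then returns 5
verdict: not equivalent; witness: x=-1, y=-6


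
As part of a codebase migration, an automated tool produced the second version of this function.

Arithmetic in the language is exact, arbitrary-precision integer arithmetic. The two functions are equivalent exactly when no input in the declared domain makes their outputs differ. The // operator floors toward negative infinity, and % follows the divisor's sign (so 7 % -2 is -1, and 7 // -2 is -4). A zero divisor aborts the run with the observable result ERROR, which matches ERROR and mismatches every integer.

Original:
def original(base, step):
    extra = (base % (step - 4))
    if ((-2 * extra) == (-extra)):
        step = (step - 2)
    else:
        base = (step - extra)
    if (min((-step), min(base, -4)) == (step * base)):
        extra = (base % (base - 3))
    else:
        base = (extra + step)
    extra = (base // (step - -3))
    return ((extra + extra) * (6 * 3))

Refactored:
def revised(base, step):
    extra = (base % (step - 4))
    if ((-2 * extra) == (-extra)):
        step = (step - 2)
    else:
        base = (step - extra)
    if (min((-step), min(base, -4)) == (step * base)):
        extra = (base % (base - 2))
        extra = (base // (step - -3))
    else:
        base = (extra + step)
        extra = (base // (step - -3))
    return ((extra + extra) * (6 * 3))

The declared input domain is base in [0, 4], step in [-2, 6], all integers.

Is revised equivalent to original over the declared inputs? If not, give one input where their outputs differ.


Run the pair on base=2, step=-2.
original: extra=-4, then ((-2 * extra) == (-extra)) is false, then base=2, then (min((-step), min(base, -4)) == (step * base)) is true, then extra=0, then extra=2, then returns 72
revised: extra=-4, then ((-2 * extra) == (-extra)) is false, then base=2, then (min((-step), min(base, -4)) == (step * base)) is true, then a zero divisor aborts: ERROR
72 and ERROR differ, so these are not the same function on this domain.
verdict: not equivalent; witness: base=2, step=-2


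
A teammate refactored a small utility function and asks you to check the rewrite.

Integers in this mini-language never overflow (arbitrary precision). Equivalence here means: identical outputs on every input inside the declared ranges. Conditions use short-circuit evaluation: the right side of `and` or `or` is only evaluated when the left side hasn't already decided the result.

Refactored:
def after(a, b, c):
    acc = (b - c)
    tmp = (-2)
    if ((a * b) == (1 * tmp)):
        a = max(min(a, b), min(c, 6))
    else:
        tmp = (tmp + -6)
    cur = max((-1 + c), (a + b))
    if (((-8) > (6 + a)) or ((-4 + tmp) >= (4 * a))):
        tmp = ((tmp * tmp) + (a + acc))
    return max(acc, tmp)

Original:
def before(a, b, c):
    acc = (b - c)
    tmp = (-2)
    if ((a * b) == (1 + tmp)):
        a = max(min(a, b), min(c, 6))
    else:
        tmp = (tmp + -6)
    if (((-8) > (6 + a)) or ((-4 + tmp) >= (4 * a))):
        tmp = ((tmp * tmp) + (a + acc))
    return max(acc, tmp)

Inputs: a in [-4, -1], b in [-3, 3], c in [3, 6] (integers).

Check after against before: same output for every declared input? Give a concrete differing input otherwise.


The rewrite breaks on a=-2, b=1, c=4, where the results are -3 and -2.
before: acc=-3, then tmp=-2, then ((a * b) == (1 + tmp)) is false, then tmp=-8, then (((-8) > (6 + a)) or ((-4 + tmp) >= (4 * a))) is false, then returns -3
after: acc=-3, then tmp=-2, then ((a * b) == (1 * tmp)) is true, then a=4, then cur=5, then (((-8) > (6 + a)) or ((-4 + tmp) >= (4 * a))) is false, then returns -2
verdict: not equivalent; witness: a=-2, b=1, c=4


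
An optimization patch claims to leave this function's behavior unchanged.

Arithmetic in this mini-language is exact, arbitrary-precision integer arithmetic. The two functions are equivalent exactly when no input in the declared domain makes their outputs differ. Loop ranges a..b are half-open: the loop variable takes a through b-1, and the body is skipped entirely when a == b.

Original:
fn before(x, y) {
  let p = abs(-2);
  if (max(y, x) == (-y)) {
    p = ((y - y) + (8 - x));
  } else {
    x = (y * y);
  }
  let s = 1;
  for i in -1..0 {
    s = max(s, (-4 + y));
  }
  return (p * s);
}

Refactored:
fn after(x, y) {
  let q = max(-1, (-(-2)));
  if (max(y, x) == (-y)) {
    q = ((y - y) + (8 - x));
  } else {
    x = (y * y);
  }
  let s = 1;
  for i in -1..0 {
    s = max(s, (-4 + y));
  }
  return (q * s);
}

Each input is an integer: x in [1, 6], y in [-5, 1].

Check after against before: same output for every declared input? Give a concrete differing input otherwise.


Although `-2` became `-1`, no input in the stated domain can expose it.
As a probe, take x=3, y=-3: before runs p = 2; (max(y, x) == (-y)) -> true; p = 5; s = 1; [i=-1]; s = 1; return 5; after runs q = 2; (max(y, x) == (-y)) -> true; q = 5; s = 1; [i=-1]; s = 1; return 5; both end at 5.
Across all 42 domain points the two functions coincide.
verdict: equivalent


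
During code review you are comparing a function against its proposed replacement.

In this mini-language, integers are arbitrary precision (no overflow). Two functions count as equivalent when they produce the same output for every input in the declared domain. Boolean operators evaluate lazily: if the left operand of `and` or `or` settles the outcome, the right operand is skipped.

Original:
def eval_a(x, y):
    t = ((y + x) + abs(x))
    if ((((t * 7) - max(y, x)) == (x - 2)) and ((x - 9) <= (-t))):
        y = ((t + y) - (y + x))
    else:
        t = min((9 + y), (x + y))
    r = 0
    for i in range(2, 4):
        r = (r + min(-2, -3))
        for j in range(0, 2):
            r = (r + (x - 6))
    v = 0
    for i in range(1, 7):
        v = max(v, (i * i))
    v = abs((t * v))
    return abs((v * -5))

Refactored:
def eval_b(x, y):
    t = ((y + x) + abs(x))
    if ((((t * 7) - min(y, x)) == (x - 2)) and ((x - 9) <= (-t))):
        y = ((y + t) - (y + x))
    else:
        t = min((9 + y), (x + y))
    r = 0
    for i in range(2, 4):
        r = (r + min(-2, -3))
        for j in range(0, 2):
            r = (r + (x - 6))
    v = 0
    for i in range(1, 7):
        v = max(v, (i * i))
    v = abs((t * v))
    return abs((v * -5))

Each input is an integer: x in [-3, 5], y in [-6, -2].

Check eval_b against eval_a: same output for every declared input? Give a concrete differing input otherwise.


The rewrite breaks on x=1, y=-2, where the results are 0 and 180.
eval_a: t=0, then ((((t * 7) - max(y, x)) == (x - 2)) and ((x - 9) <= (-t))) is true, then y=-1, then r=0, then (i=2), then r=-3, then (j=0), then r=-8, then (j=1), then r=-13, then (i=3), then r=-16, then (j=0), then r=-21, then (j=1), then r=-26, then v=0, then (i=1), then v=1, then (i=2), then v=4, then (i=3), then v=9, then (i=4), then v=16, then (i=5), then v=25, then (i=6), then v=36, then v=0, then returns 0
eval_b: t=0, then ((((t * 7) - min(y, x)) == (x - 2)) and ((x - 9) <= (-t))) is false, then t=-1, then r=0, then (i=2), then r=-3, then (j=0), then r=-8, then (j=1), then r=-13, then (i=3), then r=-16, then (j=0), then r=-21, then (j=1), then r=-26, then v=0, then (i=1), then v=1, then (i=2), then v=4, then (i=3), then v=9, then (i=4), then v=16, then (i=5), then v=25, then (i=6), then v=36, then v=36, then returns 180
verdict: not equivalent; witness: x=1, y=-2


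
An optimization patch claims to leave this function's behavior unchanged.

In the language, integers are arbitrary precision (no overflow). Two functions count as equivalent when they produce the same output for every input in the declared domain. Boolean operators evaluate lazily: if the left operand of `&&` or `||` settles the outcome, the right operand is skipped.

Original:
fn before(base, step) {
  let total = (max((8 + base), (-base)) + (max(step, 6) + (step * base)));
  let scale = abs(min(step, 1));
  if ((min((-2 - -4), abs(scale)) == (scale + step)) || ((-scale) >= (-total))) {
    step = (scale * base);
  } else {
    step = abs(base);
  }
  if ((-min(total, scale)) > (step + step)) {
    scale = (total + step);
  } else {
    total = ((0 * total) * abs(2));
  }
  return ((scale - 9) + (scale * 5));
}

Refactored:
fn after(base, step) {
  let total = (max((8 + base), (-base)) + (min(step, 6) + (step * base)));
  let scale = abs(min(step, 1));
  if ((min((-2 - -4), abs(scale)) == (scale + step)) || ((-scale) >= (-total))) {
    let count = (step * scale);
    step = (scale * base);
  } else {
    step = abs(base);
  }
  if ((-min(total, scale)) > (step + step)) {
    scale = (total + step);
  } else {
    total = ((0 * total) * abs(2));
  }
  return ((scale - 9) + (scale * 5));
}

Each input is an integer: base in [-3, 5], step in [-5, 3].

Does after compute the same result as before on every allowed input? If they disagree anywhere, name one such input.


Consider the input base=-3, step=-5.
before: total becomes 26; next scale becomes 5; next ((min((-2 - -4), abs(scale)) == (scale + step)) || ((-scale) >= (-total))) evaluates to true; next step becomes -15; next ((-min(total, scale)) > (step + step)) evaluates to true; next scale becomes 11; next final value 57
after: total becomes 15; next scale becomes 5; next ((min((-2 - -4), abs(scale)) == (scale + step)) || ((-scale) >= (-total))) evaluates to true; next count becomes -25; next step becomes -15; next ((-min(total, scale)) > (step + step)) evaluates to true; next scale becomes 0; next final value -9
57 vs -9 — the two versions disagree here.
verdict: not equivalent; witness: base=-3, step=-5


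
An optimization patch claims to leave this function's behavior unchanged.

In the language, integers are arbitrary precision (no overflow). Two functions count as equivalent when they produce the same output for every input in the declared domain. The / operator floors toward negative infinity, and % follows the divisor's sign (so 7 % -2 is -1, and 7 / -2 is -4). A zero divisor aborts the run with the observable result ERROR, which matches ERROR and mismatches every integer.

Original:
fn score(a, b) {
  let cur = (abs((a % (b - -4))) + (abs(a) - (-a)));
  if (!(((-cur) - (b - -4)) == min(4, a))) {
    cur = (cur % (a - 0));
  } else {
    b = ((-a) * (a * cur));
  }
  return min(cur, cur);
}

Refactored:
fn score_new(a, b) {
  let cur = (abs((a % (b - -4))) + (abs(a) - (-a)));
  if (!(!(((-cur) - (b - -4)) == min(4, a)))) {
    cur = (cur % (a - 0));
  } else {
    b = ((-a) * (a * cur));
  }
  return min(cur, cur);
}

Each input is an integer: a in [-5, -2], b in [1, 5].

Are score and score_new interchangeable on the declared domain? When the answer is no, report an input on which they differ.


These are not equivalent — on a=-5, b=2 the outputs split (-4 vs 1).
score: cur=1, then (!(((-cur) - (b - -4)) == min(4, a))) is true, then cur=-4, then returns -4
score_new: cur=1, then (!(!(((-cur) - (b - -4)) == min(4, a)))) is false, then b=-25, then returns 1
verdict: not equivalent; witness: a=-5, b=2
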